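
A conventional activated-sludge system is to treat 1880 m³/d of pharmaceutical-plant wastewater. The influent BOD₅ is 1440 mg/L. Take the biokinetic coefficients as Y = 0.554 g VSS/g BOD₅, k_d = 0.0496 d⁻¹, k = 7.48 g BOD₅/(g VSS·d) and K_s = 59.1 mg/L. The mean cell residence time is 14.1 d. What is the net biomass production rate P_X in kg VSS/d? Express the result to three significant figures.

For a completely mixed reactor with recycle the Lawrence–McCarty relation gives S = K_s·(1 + k_d·θ_c) / [θ_c·(Y·k − k_d) − 1] = 59.1 × (1 + 0.0496 × 14.1) / [14.1 × (0.554 × 7.48 − 0.0496) − 1] = 100.4 / 56.73 = 1.770 mg/L.
Correct the yield for decay: Y_obs = Y/(1 + k_d θ_c) = 0.554 / (1 + 0.0496 × 14.1) = 0.554 / 1.699 = 0.3260.
Mass of BOD₅ removed per day: Q(S₀ − S) = 1880 × 1438 g/m³ = 2704 kg/d.
Net biomass production P_X = Y_obs × Q·(S₀ − S) = 0.3260 × 2704 = 881.5 kg VSS/d.

P_X ≈ 881 kg VSS/d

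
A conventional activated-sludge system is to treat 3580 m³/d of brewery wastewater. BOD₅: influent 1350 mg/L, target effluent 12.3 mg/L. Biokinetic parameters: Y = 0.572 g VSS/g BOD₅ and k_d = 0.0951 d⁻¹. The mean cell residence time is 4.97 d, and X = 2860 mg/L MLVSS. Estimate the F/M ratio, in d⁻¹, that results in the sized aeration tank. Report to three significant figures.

F/M ≈ 0.523 d⁻¹

From the SRT design equation V = Y Q (S₀−S) θ_c / [X (1 + k_d θ_c)] = 0.572 × 3580 × (1350 − 12.3) × 4.97 / [2860 × (1 + 0.0951 × 4.97)] = 1.36×10^7 / 4212 = 3232 m³.
F/M = Q·S₀ / (V·X) = 3580 × 1350 / (3232 × 2860) = 0.5228 g BOD₅·(g VSS·d)⁻¹.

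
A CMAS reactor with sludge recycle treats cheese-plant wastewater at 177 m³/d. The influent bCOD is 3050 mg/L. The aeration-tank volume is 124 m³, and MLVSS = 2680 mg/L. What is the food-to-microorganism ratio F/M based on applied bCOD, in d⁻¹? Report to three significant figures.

F/M ≈ 1.62 d⁻¹

F/M = applied load / biomass = Q·S₀/(V·X) = 177 × 3050 / (124.0 × 2680) = 1.624 d⁻¹.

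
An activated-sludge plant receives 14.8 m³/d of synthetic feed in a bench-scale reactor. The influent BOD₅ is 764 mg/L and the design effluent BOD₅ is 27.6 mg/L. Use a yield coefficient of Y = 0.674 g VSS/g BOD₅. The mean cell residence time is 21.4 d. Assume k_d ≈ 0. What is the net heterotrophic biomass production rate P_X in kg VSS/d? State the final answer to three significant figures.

With endogenous decay neglected, the observed yield equals the true yield: Y_obs = Y = 0.674 g VSS/g BOD₅.
Mass of BOD₅ removed per day: Q(S₀ − S) = 14.8 × 736.4 g/m³ = 10.90 kg/d.
So the net sludge growth is P_X = 0.6740 × 10.90 = 7.346 kg VSS/d.

P_X ≈ 7.35 kg VSS/d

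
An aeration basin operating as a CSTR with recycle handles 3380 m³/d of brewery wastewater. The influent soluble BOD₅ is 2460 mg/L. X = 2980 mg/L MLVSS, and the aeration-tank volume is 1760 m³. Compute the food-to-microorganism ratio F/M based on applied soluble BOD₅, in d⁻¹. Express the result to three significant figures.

F/M ≈ 1.59 d⁻¹

F/M = applied load / biomass = Q·S₀/(V·X) = 3380 × 2460 / (1760 × 2980) = 1.585 d⁻¹.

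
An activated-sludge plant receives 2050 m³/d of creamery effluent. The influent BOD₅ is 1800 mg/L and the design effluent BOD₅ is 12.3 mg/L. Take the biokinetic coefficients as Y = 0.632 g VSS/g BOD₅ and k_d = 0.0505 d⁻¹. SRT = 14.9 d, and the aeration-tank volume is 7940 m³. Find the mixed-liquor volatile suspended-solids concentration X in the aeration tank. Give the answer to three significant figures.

X ≈ 2480 mg/L

X = Y·Q·ΔS·θ_c / [V·(1 + k_d θ_c)] = 0.632 × 2050 × (1800 − 12.3) × 14.9 / [7940 × (1 + 0.0505 × 14.9)] = 2480 mg/L.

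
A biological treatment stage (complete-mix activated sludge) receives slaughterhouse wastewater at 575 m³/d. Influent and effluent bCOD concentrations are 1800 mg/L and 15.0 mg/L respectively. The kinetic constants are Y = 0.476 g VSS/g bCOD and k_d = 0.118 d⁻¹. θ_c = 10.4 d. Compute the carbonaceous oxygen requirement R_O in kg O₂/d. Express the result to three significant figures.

R_O ≈ 715 kg O₂/d

Observed yield with endogenous decay: Y_obs = Y / (1 + k_d·θ_c) = 0.476 / (1 + 0.118 × 10.4) = 0.476 / 2.227 = 0.2137 g VSS/g bCOD.
ΔS = 1800 − 15.0 = 1785 mg/L, so the substrate removal rate is 575 × 1785/1000 = 1026 kg bCOD/d.
Net sludge production P_X = 0.2137 × 1026 = 219.4 kg VSS/d.
R_O = Q·ΔS − 1.42 P_X = 1026 − 311.5 = 714.9 kg O₂/d.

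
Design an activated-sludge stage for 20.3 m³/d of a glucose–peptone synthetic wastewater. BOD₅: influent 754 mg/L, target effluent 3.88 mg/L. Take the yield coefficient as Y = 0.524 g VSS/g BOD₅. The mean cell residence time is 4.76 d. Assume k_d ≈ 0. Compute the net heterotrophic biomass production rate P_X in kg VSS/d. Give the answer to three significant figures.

P_X ≈ 7.98 kg VSS/d

With endogenous decay neglected, the observed yield equals the true yield: Y_obs = Y = 0.524 g VSS/g BOD₅.
Substrate removed = Q·(S₀ − S) = 20.3 m³/d × (754 − 3.88) g/m³ = 1.52×10^4 g/d = 15.23 kg/d.
Biomass produced: P_X = Y_obs·Q·ΔS = 0.5240 × 15.23 ≈ 7.979 kg VSS/d.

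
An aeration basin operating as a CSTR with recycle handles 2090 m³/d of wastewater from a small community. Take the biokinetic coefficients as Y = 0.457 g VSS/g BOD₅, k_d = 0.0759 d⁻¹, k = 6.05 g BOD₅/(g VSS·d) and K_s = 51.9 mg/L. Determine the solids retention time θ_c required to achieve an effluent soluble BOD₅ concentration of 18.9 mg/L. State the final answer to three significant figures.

θ_c ≈ 1.51 d

At the target effluent, Y k S/(K_s+S) = 0.457×6.05×18.9/70.80 = 0.7381 d⁻¹.
1/θ_c = 0.7381 − 0.0759 = 0.6622 d⁻¹, so θ_c = 1.510 d.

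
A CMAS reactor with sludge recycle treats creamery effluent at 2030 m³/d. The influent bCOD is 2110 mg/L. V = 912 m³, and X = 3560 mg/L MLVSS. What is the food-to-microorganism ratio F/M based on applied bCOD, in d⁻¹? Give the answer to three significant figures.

F/M = applied load / biomass = Q·S₀/(V·X) = 2030 × 2110 / (912.0 × 3560) = 1.319 d⁻¹.

F/M ≈ 1.32 d⁻¹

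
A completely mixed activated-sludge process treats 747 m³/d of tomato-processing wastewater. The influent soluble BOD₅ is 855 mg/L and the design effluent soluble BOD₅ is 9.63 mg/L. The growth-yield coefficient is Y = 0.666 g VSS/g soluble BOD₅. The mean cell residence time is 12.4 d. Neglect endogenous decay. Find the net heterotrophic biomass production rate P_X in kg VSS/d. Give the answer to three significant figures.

P_X ≈ 421 kg VSS/d

Since k_d ≈ 0, Y_obs = Y = 0.666 g VSS/g soluble BOD₅.
ΔS = 855 − 9.63 = 845.4 mg/L, so the substrate removal rate is 747 × 845.4/1000 = 631.5 kg soluble BOD₅/d.
So the net sludge growth is P_X = 0.6660 × 631.5 = 420.6 kg VSS/d.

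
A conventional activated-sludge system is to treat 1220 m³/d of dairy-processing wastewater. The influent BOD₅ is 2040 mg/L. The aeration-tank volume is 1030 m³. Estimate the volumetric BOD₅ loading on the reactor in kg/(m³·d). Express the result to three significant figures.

Applied BOD₅ load per unit volume = Q·S₀/V = (1220 × 2040/1000)/1030 = 2.416 kg BOD₅·m⁻³·d⁻¹.

L_v ≈ 2.42 kg BOD₅/(m³·d)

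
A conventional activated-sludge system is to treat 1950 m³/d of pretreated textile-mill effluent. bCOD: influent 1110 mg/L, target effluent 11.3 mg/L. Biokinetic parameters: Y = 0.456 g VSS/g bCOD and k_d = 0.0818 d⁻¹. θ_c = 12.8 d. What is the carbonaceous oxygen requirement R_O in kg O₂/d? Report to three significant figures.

The observed yield is Y_obs = Y/(1 + k_d·θ_c) = 0.456 / (1 + 0.0818 × 12.8) = 0.456 / 2.047 = 0.2228 g VSS per g bCOD removed.
Q·(S₀ − S) = 1950 × (1110 − 11.3) × 10⁻³ = 2142 kg/d removed.
Net sludge production P_X = 0.2228 × 2142 = 477.3 kg VSS/d.
R_O = Q·(S₀ − S) − 1.42·P_X = 2142 − 1.42 × 477.3 = 1465 kg O₂/d.

R_O ≈ 1460 kg O₂/d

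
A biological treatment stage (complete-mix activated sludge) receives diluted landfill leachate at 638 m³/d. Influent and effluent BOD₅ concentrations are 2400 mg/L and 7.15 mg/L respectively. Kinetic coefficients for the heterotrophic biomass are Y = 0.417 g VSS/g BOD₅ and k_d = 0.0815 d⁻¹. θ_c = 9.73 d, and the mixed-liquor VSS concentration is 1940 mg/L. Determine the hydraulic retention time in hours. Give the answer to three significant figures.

From the SRT design equation V = Y Q (S₀−S) θ_c / [X (1 + k_d θ_c)] = 0.417 × 638 × (2400 − 7.15) × 9.73 / [1940 × (1 + 0.0815 × 9.73)] = 6.19×10^6 / 3478 = 1781 m³.
τ = V/Q = 1781/638 = 2.791 d, or 66.99 h.

τ ≈ 67.0 h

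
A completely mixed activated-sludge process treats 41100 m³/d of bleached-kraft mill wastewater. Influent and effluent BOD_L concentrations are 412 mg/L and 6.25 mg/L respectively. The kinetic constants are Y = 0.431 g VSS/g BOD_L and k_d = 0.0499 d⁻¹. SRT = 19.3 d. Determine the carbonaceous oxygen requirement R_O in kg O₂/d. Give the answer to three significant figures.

Observed yield with endogenous decay: Y_obs = Y / (1 + k_d·θ_c) = 0.431 / (1 + 0.0499 × 19.3) = 0.431 / 1.963 = 0.2196 g VSS/g BOD_L.
Q·(S₀ − S) = 41100 × (412 − 6.25) × 10⁻³ = 16676 kg/d removed.
P_X = Y_obs·Q·(S₀ − S) = 0.2196 × 16676 = 3661 kg VSS/d.
Carbonaceous O₂ demand = substrate oxidised − cell-mass equivalent = 16676 − 1.42 × 3661 = 11477 kg O₂/d.

R_O ≈ 11500 kg O₂/d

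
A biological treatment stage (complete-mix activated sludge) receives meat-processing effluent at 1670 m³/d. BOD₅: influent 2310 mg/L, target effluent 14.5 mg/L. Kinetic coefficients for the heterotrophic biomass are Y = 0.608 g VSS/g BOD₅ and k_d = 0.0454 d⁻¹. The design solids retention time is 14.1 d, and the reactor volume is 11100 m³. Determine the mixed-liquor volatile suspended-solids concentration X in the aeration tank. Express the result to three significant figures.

X ≈ 1810 mg/L

X = Y·Q·ΔS·θ_c / [V·(1 + k_d θ_c)] = 0.608 × 1670 × (2310 − 14.5) × 14.1 / [11100 × (1 + 0.0454 × 14.1)] = 1805 mg/L.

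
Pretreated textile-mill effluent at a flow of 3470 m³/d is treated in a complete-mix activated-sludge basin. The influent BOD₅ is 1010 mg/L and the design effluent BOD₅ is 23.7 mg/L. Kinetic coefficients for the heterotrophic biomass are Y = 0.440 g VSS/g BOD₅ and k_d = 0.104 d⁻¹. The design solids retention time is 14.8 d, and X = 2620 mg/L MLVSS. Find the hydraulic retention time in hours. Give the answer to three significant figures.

From the SRT design equation V = Y Q (S₀−S) θ_c / [X (1 + k_d θ_c)] = 0.440 × 3470 × (1010 − 23.7) × 14.8 / [2620 × (1 + 0.104 × 14.8)] = 2.23×10^7 / 6653 = 3350 m³.
HRT = V/Q = 3350 m³ / 3470 m³·d⁻¹ = 0.9654 d × 24 = 23.17 h.

τ ≈ 23.2 h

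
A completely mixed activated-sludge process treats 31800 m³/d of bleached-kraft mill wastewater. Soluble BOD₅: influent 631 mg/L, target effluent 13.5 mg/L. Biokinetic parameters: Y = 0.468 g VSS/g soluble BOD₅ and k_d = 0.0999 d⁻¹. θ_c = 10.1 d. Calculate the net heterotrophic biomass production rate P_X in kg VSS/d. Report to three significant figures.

P_X ≈ 4570 kg VSS/d

Y_obs = Y / (1 + k_d θ_c) = 0.468 / (1 + 0.0999 × 10.1) = 0.468 / 2.009 = 0.2330.
Mass of soluble BOD₅ removed per day: Q(S₀ − S) = 31800 × 617.5 g/m³ = 19636 kg/d.
Net biomass production P_X = Y_obs × Q·(S₀ − S) = 0.2330 × 19636 = 4574 kg VSS/d.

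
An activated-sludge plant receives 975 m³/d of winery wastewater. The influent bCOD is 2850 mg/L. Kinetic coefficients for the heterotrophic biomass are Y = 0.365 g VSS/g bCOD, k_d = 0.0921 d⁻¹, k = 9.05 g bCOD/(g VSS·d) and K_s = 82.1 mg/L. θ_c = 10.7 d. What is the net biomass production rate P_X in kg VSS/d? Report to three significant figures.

P_X ≈ 510 kg VSS/d

Effluent substrate depends only on kinetics and SRT: S = K_s(1 + k_d θ_c) / [θ_c(Yk − k_d) − 1] = 82.1 × (1 + 0.0921 × 10.7) / [10.7 × (0.365 × 9.05 − 0.0921) − 1] = 163.0 / 33.36 = 4.886 mg/L.
Observed yield with endogenous decay: Y_obs = Y / (1 + k_d·θ_c) = 0.365 / (1 + 0.0921 × 10.7) = 0.365 / 1.985 = 0.1838 g VSS/g bCOD.
Mass of bCOD removed per day: Q(S₀ − S) = 975 × 2845 g/m³ = 2774 kg/d.
P_X = Y_obs · Q(S₀ − S) = 0.1838 × 2774 = 510.0 kg VSS/d.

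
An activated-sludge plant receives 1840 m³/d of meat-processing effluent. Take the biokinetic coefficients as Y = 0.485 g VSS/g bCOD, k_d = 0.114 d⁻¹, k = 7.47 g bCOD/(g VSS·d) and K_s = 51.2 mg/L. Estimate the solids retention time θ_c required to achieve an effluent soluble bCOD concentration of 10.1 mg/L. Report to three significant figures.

θ_c ≈ 2.07 d

Specific growth rate at S = 10.1 mg/L: μ = YkS/(K_s+S) = 0.485·7.47·10.1/(51.2+10.1) = 0.5969 d⁻¹.
Then 1/θ_c = μ − k_d = 0.5969 − 0.114 = 0.4829 d⁻¹, giving θ_c = 2.071 d.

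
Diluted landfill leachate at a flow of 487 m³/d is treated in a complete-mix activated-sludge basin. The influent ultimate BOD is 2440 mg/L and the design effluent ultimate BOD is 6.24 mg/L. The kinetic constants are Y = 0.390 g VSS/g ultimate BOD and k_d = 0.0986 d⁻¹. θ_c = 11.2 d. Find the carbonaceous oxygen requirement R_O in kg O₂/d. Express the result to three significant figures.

Correct the yield for decay: Y_obs = Y/(1 + k_d θ_c) = 0.390 / (1 + 0.0986 × 11.2) = 0.390 / 2.104 = 0.1853.
Q·(S₀ − S) = 487 × (2440 − 6.24) × 10⁻³ = 1185 kg/d removed.
Biomass synthesised: P_X = Y_obs × 1185 = 219.7 kg VSS/d.
R_O = Q·(S₀ − S) − 1.42·P_X = 1185 − 1.42 × 219.7 = 873.3 kg O₂/d.

R_O ≈ 873 kg O₂/d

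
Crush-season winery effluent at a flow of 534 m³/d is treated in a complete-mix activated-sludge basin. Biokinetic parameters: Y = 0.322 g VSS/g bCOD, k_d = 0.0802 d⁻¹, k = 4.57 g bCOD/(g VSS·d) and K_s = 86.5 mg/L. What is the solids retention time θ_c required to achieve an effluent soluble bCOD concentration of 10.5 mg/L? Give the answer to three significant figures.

From 1/θ_c = Y·k·S/(K_s + S) − k_d: Y·k·S/(K_s+S) = 0.322 × 4.57 × 10.5 / (86.5 + 10.5) = 0.1593 d⁻¹.
Then 1/θ_c = μ − k_d = 0.1593 − 0.0802 = 0.07909 d⁻¹, giving θ_c = 12.64 d.

θ_c ≈ 12.6 d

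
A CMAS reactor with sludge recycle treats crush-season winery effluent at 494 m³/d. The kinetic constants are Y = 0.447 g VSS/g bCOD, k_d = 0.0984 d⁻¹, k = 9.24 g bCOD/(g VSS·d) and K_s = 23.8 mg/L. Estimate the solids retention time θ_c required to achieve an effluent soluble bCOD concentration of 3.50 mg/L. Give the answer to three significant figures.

Specific growth rate at S = 3.50 mg/L: μ = YkS/(K_s+S) = 0.447·9.24·3.50/(23.8+3.50) = 0.5295 d⁻¹.
1/θ_c = 0.5295 − 0.0984 = 0.4311 d⁻¹, so θ_c = 2.320 d.

θ_c ≈ 2.32 d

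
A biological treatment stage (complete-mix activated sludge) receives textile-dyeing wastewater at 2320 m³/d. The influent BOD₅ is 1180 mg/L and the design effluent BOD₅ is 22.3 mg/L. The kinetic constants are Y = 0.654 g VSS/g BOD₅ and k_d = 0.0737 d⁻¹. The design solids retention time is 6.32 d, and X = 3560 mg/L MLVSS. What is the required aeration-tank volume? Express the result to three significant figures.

Rearranging the biomass balance for a CMAS with decay, V = Y·Q·ΔS·θ_c / [X·(1+k_d θ_c)] = 0.654 × 2320 × (1180 − 22.3) × 6.32 / [3560 × (1 + 0.0737 × 6.32)] = 1.11×10^7 / 5218 = 2127 m³.

V ≈ 2130 m³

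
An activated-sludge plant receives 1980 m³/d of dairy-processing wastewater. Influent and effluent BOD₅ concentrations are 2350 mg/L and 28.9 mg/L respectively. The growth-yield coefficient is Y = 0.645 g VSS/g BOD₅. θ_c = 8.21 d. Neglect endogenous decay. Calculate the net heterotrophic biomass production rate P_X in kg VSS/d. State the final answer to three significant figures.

P_X ≈ 2960 kg VSS/d

Since k_d ≈ 0, Y_obs = Y = 0.645 g VSS/g BOD₅.
Substrate removed = Q·(S₀ − S) = 1980 m³/d × (2350 − 28.9) g/m³ = 4.6×10^6 g/d = 4596 kg/d.
So the net sludge growth is P_X = 0.6450 × 4596 = 2964 kg VSS/d.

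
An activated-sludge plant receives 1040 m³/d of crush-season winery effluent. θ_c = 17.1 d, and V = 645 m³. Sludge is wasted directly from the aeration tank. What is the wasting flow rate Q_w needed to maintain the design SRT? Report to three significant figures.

With mixed-liquor wasting, θ_c = V/Q_w, so Q_w = V/θ_c = 645.0/17.1 = 37.72 m³/d.

Q_w ≈ 37.7 m³/d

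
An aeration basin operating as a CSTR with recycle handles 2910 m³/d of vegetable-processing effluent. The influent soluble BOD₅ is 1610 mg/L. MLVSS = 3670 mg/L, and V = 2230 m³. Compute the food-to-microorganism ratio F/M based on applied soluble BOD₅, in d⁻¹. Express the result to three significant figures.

F/M = applied load / biomass = Q·S₀/(V·X) = 2910 × 1610 / (2230 × 3670) = 0.5725 d⁻¹.

F/M ≈ 0.572 d⁻¹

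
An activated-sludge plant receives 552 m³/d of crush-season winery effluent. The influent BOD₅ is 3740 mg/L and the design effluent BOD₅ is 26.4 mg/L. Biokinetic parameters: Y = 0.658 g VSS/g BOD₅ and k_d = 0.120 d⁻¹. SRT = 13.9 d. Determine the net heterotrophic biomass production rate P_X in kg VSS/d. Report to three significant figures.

The observed yield is Y_obs = Y/(1 + k_d·θ_c) = 0.658 / (1 + 0.120 × 13.9) = 0.658 / 2.668 = 0.2466 g VSS per g BOD₅ removed.
Mass of BOD₅ removed per day: Q(S₀ − S) = 552 × 3714 g/m³ = 2050 kg/d.
Biomass produced: P_X = Y_obs·Q·ΔS = 0.2466 × 2050 ≈ 505.6 kg VSS/d.

P_X ≈ 506 kg VSS/d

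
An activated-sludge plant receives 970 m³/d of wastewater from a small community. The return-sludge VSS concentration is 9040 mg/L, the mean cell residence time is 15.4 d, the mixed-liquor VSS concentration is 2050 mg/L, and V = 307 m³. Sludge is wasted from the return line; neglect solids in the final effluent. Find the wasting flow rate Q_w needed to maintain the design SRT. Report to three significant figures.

Q_w ≈ 4.52 m³/d

θ_c = V·X/(Q_w·X_r) when wasting from the recycle, so Q_w = V·X/(θ_c·X_r) = 307.0 × 2050 / (15.4 × 9040) = 4.521 m³/d.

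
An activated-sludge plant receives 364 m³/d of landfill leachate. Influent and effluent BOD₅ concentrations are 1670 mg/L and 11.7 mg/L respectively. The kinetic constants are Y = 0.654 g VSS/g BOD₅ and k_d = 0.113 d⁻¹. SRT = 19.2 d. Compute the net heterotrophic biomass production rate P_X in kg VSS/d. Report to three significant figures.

Y_obs = Y / (1 + k_d θ_c) = 0.654 / (1 + 0.113 × 19.2) = 0.654 / 3.170 = 0.2063.
Q·(S₀ − S) = 364 × (1670 − 11.7) × 10⁻³ = 603.6 kg/d removed.
P_X = Y_obs · Q(S₀ − S) = 0.2063 × 603.6 = 124.5 kg VSS/d.

P_X ≈ 125 kg VSS/d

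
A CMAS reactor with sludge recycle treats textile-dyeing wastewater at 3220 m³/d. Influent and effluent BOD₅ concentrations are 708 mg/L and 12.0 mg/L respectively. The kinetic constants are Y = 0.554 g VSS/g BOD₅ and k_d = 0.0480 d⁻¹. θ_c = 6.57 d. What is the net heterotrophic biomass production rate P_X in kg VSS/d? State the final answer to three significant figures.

P_X ≈ 944 kg VSS/d

The observed yield is Y_obs = Y/(1 + k_d·θ_c) = 0.554 / (1 + 0.0480 × 6.57) = 0.554 / 1.315 = 0.4212 g VSS per g BOD₅ removed.
Substrate removed = Q·(S₀ − S) = 3220 m³/d × (708 − 12.0) g/m³ = 2.24×10^6 g/d = 2241 kg/d.
P_X = Y_obs · Q(S₀ − S) = 0.4212 × 2241 = 943.9 kg VSS/d.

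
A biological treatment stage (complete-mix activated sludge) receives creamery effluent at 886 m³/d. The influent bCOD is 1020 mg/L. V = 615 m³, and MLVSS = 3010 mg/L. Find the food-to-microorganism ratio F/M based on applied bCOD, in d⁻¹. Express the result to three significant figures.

F/M ≈ 0.488 d⁻¹

Food-to-microorganism ratio F/M = Q S₀ / (V X) = 886 × 1020 / (615.0 × 3010) = 0.4882 d⁻¹.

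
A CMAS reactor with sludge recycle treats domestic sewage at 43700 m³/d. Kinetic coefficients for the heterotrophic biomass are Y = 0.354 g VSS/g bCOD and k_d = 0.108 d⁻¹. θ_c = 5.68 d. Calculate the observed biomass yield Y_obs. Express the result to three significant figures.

Y_obs ≈ 0.219 g VSS/g bCOD

Y_obs = Y / (1 + k_d θ_c) = 0.354 / (1 + 0.108 × 5.68) = 0.354 / 1.613 = 0.2194.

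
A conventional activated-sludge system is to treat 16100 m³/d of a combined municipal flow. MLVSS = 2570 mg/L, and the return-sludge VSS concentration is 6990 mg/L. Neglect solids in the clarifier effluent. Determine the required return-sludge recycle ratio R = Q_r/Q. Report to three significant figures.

R = Q_r/Q = X/(X_r − X) = 2570 / (6990 − 2570) = 0.5814.

R ≈ 0.581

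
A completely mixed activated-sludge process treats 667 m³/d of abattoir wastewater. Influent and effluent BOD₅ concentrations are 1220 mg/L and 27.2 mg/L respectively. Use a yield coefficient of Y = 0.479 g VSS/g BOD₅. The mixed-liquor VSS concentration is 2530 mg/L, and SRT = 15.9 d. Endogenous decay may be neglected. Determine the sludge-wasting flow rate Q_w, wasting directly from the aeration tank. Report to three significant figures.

V·X = Y·Q·ΔS·θ_c gives V = 0.479 × 667 × (1220 − 27.2) × 15.9 / 2530 = 2395 m³.
For wasting at MLVSS concentration, Q_w = V/θ_c = 2395/15.9 = 150.6 m³/d.

Q_w ≈ 151 m³/d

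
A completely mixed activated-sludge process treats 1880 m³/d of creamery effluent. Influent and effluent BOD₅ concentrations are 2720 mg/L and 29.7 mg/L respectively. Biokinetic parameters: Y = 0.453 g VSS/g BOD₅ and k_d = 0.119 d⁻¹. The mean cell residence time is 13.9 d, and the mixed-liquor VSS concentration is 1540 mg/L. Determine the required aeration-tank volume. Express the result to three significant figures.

Steady-state biomass mass balance: V·X·(1 + k_d·θ_c) = Y·Q·(S₀ − S)·θ_c, so V = 0.453 × 1880 × (2720 − 29.7) × 13.9 / [1540 × (1 + 0.119 × 13.9)] = 3.18×10^7 / 4087 = 7792 m³.

V ≈ 7790 m³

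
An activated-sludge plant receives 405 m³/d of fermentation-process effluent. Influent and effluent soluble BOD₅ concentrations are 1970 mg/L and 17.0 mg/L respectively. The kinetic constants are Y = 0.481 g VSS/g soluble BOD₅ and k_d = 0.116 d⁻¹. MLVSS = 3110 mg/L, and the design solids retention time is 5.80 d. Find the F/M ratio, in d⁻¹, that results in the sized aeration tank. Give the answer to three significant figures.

F/M ≈ 0.605 d⁻¹

From the SRT design equation V = Y Q (S₀−S) θ_c / [X (1 + k_d θ_c)] = 0.481 × 405 × (1970 − 17.0) × 5.80 / [3110 × (1 + 0.116 × 5.80)] = 2.21×10^6 / 5202 = 424.2 m³.
F/M = applied load / biomass = Q·S₀/(V·X) = 405 × 1970 / (424.2 × 3110) = 0.6048 d⁻¹.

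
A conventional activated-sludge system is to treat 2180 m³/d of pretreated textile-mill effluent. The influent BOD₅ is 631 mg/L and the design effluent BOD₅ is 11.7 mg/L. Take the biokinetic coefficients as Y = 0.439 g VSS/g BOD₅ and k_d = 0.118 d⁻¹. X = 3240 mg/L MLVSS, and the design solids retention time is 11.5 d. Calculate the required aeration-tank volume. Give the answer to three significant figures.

From the SRT design equation V = Y Q (S₀−S) θ_c / [X (1 + k_d θ_c)] = 0.439 × 2180 × (631 − 11.7) × 11.5 / [3240 × (1 + 0.118 × 11.5)] = 6.82×10^6 / 7637 = 892.5 m³.

V ≈ 893 m³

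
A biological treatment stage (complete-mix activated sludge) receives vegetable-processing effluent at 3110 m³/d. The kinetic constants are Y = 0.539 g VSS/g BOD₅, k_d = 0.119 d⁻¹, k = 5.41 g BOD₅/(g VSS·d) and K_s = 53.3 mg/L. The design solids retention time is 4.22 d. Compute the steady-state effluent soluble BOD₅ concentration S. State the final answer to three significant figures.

Effluent substrate depends only on kinetics and SRT: S = K_s(1 + k_d θ_c) / [θ_c(Yk − k_d) − 1] = 53.3 × (1 + 0.119 × 4.22) / [4.22 × (0.539 × 5.41 − 0.119) − 1] = 80.07 / 10.80 = 7.411 mg/L.

S ≈ 7.41 mg/L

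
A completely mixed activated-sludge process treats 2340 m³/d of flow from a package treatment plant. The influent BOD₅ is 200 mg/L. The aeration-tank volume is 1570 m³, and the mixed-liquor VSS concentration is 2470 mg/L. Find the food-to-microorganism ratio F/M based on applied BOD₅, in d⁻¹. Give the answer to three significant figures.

F/M ≈ 0.121 d⁻¹

Food-to-microorganism ratio F/M = Q S₀ / (V X) = 2340 × 200 / (1570 × 2470) = 0.1207 d⁻¹.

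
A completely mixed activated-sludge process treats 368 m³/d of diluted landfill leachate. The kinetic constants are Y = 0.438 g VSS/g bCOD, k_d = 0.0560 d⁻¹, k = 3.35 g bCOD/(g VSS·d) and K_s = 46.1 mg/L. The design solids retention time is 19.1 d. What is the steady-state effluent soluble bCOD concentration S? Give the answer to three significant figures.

For a completely mixed reactor with recycle the Lawrence–McCarty relation gives S = K_s·(1 + k_d·θ_c) / [θ_c·(Y·k − k_d) − 1] = 46.1 × (1 + 0.0560 × 19.1) / [19.1 × (0.438 × 3.35 − 0.0560) − 1] = 95.41 / 25.96 = 3.676 mg/L.

S ≈ 3.68 mg/L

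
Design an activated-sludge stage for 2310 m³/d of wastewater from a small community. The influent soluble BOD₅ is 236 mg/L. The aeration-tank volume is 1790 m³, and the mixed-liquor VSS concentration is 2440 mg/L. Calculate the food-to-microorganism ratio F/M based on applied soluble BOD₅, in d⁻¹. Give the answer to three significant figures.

F/M = applied load / biomass = Q·S₀/(V·X) = 2310 × 236 / (1790 × 2440) = 0.1248 d⁻¹.

F/M ≈ 0.125 d⁻¹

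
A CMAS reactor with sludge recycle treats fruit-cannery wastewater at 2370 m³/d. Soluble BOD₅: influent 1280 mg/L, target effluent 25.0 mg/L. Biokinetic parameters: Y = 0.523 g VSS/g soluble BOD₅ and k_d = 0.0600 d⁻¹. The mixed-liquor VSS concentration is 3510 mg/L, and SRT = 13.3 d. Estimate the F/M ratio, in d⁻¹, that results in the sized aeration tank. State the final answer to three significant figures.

Rearranging the biomass balance for a CMAS with decay, V = Y·Q·ΔS·θ_c / [X·(1+k_d θ_c)] = 0.523 × 2370 × (1280 − 25.0) × 13.3 / [3510 × (1 + 0.0600 × 13.3)] = 2.07×10^7 / 6311 = 3278 m³.
F/M = Q·S₀ / (V·X) = 2370 × 1280 / (3278 × 3510) = 0.2636 g soluble BOD₅·(g VSS·d)⁻¹.

F/M ≈ 0.264 d⁻¹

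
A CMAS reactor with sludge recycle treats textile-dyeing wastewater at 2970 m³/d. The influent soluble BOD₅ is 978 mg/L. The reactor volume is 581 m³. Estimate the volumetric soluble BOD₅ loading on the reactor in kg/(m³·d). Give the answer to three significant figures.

L_v = Q S₀ / V = 2970 × 978 × 10⁻³ / 581.0 = 4.999 kg/(m³·d).

L_v ≈ 5.00 kg soluble BOD₅/(m³·d)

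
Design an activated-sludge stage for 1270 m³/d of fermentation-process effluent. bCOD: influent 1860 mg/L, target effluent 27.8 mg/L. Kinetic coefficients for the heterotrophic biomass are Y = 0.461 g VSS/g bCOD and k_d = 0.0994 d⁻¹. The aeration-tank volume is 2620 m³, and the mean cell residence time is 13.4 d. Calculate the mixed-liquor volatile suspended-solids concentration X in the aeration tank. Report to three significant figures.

From V·X·(1 + k_d·θ_c) = Y·Q·(S₀ − S)·θ_c: X = 0.461 × 1270 × (1860 − 27.8) × 13.4 / [2620 × (1 + 0.0994 × 13.4)] = 2353 mg/L.

X ≈ 2350 mg/L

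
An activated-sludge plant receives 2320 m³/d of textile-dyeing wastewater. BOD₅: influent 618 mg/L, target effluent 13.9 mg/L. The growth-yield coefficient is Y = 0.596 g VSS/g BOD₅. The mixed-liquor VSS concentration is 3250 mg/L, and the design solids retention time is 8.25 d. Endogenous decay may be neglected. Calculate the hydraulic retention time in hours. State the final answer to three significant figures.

With k_d = 0 the design equation reduces to V = Y Q (S₀−S) θ_c / X = 0.596 × 2320 × (618 − 13.9) × 8.25 / 3250 = 2120 m³.
τ = V/Q = 2120/2320 = 0.9140 d, or 21.93 h.

τ ≈ 21.9 h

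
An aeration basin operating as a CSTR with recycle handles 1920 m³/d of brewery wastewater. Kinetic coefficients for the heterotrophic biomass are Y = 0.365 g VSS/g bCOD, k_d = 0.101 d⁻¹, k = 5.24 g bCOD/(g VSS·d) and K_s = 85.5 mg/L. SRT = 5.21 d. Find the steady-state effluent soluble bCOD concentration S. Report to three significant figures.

S ≈ 15.5 mg/L

From the Monod/SRT balance for a CMAS, S = K_s·(1+k_d θ_c)/[θ_c·(Y k − k_d) − 1] = 85.5 × (1 + 0.101 × 5.21) / [5.21 × (0.365 × 5.24 − 0.101) − 1] = 130.5 / 8.438 = 15.46 mg/L.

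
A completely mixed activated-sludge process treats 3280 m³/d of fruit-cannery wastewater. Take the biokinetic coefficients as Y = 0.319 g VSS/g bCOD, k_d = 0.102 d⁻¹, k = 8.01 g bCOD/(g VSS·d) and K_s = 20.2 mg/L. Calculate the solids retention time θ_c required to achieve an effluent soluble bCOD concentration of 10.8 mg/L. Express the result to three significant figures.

θ_c ≈ 1.27 d

At the target effluent, Y k S/(K_s+S) = 0.319×8.01×10.8/31.00 = 0.8902 d⁻¹.
θ_c = 1/(μ − k_d) = 1/(0.8902 − 0.102) = 1/0.7882 = 1.269 d.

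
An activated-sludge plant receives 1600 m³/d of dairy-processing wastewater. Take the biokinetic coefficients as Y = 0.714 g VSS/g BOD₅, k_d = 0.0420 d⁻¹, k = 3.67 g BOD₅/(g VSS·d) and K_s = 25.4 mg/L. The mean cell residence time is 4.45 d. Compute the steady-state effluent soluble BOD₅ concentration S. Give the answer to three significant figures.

From the Monod/SRT balance for a CMAS, S = K_s·(1+k_d θ_c)/[θ_c·(Y k − k_d) − 1] = 25.4 × (1 + 0.0420 × 4.45) / [4.45 × (0.714 × 3.67 − 0.0420) − 1] = 30.15 / 10.47 = 2.878 mg/L.

S ≈ 2.88 mg/L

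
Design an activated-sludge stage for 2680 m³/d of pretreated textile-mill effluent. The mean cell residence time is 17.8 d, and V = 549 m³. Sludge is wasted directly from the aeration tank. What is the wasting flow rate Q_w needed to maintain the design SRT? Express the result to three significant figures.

For wasting at MLVSS concentration, Q_w = V/θ_c = 549.0/17.8 = 30.84 m³/d.

Q_w ≈ 30.8 m³/d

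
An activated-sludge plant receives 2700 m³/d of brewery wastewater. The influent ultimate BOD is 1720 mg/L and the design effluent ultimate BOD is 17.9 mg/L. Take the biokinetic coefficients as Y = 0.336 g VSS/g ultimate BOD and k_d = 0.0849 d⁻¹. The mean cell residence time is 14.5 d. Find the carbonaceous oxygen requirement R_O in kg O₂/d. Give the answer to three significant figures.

Correct the yield for decay: Y_obs = Y/(1 + k_d θ_c) = 0.336 / (1 + 0.0849 × 14.5) = 0.336 / 2.231 = 0.1506.
Q·(S₀ − S) = 2700 × (1720 − 17.9) × 10⁻³ = 4596 kg/d removed.
P_X = Y_obs·Q·(S₀ − S) = 0.1506 × 4596 = 692.1 kg VSS/d.
Carbonaceous O₂ demand = substrate oxidised − cell-mass equivalent = 4596 − 1.42 × 692.1 = 3613 kg O₂/d.

R_O ≈ 3610 kg O₂/d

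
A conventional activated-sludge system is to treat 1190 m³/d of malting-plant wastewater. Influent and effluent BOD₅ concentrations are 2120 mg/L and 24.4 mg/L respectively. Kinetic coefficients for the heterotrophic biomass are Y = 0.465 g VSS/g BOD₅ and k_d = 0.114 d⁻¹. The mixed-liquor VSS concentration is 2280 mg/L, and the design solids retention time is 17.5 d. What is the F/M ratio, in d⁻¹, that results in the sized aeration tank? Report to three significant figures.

F/M ≈ 0.372 d⁻¹

From the SRT design equation V = Y Q (S₀−S) θ_c / [X (1 + k_d θ_c)] = 0.465 × 1190 × (2120 − 24.4) × 17.5 / [2280 × (1 + 0.114 × 17.5)] = 2.03×10^7 / 6829 = 2972 m³.
F/M = applied load / biomass = Q·S₀/(V·X) = 1190 × 2120 / (2972 × 2280) = 0.3723 d⁻¹.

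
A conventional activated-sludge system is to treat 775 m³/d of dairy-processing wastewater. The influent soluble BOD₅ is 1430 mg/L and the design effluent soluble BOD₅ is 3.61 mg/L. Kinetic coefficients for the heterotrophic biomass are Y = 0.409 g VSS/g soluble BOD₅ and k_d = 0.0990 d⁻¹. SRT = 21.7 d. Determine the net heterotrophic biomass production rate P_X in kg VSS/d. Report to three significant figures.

P_X ≈ 144 kg VSS/d

Y_obs = Y / (1 + k_d θ_c) = 0.409 / (1 + 0.0990 × 21.7) = 0.409 / 3.148 = 0.1299.
Substrate removed = Q·(S₀ − S) = 775 m³/d × (1430 − 3.61) g/m³ = 1.11×10^6 g/d = 1105 kg/d.
Biomass produced: P_X = Y_obs·Q·ΔS = 0.1299 × 1105 ≈ 143.6 kg VSS/d.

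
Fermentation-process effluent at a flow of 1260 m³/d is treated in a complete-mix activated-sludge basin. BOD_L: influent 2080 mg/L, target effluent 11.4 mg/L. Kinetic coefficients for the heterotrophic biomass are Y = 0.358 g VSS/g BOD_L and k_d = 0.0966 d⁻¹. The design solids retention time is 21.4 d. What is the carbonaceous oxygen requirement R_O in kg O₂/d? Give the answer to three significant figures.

R_O ≈ 2170 kg O₂/d

Y_obs = Y / (1 + k_d θ_c) = 0.358 / (1 + 0.0966 × 21.4) = 0.358 / 3.067 = 0.1167.
Q·(S₀ − S) = 1260 × (2080 − 11.4) × 10⁻³ = 2606 kg/d removed.
Biomass synthesised: P_X = Y_obs × 2606 = 304.2 kg VSS/d.
R_O = Q·ΔS − 1.42 P_X = 2606 − 432.0 = 2174 kg O₂/d.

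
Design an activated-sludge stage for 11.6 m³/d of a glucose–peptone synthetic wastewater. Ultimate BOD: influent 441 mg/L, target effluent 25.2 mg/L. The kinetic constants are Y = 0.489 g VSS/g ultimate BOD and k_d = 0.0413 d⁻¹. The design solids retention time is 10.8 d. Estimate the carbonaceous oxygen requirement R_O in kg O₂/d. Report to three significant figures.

R_O ≈ 2.51 kg O₂/d

Y_obs = Y / (1 + k_d θ_c) = 0.489 / (1 + 0.0413 × 10.8) = 0.489 / 1.446 = 0.3382.
Q·(S₀ − S) = 11.6 × (441 − 25.2) × 10⁻³ = 4.823 kg/d removed.
Biomass synthesised: P_X = Y_obs × 4.823 = 1.631 kg VSS/d.
Carbonaceous O₂ demand = substrate oxidised − cell-mass equivalent = 4.823 − 1.42 × 1.631 = 2.507 kg O₂/d.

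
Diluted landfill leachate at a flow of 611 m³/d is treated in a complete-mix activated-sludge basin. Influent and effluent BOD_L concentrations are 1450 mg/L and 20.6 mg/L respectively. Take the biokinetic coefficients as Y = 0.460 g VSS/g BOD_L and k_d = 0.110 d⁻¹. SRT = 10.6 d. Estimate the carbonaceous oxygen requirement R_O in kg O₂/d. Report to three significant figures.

R_O ≈ 610 kg O₂/d

The observed yield is Y_obs = Y/(1 + k_d·θ_c) = 0.460 / (1 + 0.110 × 10.6) = 0.460 / 2.166 = 0.2124 g VSS per g BOD_L removed.
ΔS = 1450 − 20.6 = 1429 mg/L, so the substrate removal rate is 611 × 1429/1000 = 873.4 kg BOD_L/d.
Net sludge production P_X = 0.2124 × 873.4 = 185.5 kg VSS/d.
R_O = Q·ΔS − 1.42 P_X = 873.4 − 263.4 = 610.0 kg O₂/d.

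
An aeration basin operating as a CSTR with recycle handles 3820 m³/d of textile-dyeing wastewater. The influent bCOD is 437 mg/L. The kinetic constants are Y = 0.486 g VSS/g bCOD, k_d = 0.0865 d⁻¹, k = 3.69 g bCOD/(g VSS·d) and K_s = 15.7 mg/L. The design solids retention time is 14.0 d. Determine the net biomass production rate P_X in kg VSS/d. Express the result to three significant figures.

From the Monod/SRT balance for a CMAS, S = K_s·(1+k_d θ_c)/[θ_c·(Y k − k_d) − 1] = 15.7 × (1 + 0.0865 × 14.0) / [14.0 × (0.486 × 3.69 − 0.0865) − 1] = 34.71 / 22.90 = 1.516 mg/L.
Observed yield with endogenous decay: Y_obs = Y / (1 + k_d·θ_c) = 0.486 / (1 + 0.0865 × 14.0) = 0.486 / 2.211 = 0.2198 g VSS/g bCOD.
Substrate removed = Q·(S₀ − S) = 3820 m³/d × (437 − 1.52) g/m³ = 1.66×10^6 g/d = 1664 kg/d.
Net biomass production P_X = Y_obs × Q·(S₀ − S) = 0.2198 × 1664 = 365.7 kg VSS/d.

P_X ≈ 366 kg VSS/d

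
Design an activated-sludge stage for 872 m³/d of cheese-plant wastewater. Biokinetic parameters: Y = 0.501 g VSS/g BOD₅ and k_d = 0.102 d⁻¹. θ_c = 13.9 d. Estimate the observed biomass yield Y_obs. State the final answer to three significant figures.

Y_obs ≈ 0.207 g VSS/g BOD₅

The observed yield is Y_obs = Y/(1 + k_d·θ_c) = 0.501 / (1 + 0.102 × 13.9) = 0.501 / 2.418 = 0.2072 g VSS per g BOD₅ removed.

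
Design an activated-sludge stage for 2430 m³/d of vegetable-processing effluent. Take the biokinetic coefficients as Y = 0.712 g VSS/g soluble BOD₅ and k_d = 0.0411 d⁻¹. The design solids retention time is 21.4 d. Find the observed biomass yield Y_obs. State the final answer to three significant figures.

The observed yield is Y_obs = Y/(1 + k_d·θ_c) = 0.712 / (1 + 0.0411 × 21.4) = 0.712 / 1.880 = 0.3788 g VSS per g soluble BOD₅ removed.

Y_obs ≈ 0.379 g VSS/g soluble BOD₅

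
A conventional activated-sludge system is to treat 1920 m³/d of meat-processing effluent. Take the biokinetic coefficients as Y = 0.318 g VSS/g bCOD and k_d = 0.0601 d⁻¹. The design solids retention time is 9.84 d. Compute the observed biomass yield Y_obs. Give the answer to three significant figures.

Y_obs ≈ 0.200 g VSS/g bCOD

Observed yield with endogenous decay: Y_obs = Y / (1 + k_d·θ_c) = 0.318 / (1 + 0.0601 × 9.84) = 0.318 / 1.591 = 0.1998 g VSS/g bCOD.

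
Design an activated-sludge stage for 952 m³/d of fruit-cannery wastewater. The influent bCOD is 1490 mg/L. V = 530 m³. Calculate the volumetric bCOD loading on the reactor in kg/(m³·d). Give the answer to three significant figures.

L_v ≈ 2.68 kg bCOD/(m³·d)

Applied bCOD load per unit volume = Q·S₀/V = (952 × 1490/1000)/530.0 = 2.676 kg bCOD·m⁻³·d⁻¹.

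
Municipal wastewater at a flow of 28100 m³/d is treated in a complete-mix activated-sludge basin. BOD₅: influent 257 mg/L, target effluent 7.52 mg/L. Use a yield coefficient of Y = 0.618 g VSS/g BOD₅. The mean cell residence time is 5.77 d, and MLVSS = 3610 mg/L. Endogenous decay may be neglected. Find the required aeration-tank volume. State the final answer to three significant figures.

V ≈ 6920 m³

V·X = Y·Q·ΔS·θ_c gives V = 0.618 × 28100 × (257 − 7.52) × 5.77 / 3610 = 6925 m³.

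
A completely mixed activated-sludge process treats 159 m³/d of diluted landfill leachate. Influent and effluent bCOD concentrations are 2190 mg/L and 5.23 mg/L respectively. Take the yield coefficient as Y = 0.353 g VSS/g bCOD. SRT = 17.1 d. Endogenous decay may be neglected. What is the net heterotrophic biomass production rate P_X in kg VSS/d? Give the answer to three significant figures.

P_X ≈ 123 kg VSS/d

Since k_d ≈ 0, Y_obs = Y = 0.353 g VSS/g bCOD.
ΔS = 2190 − 5.23 = 2185 mg/L, so the substrate removal rate is 159 × 2185/1000 = 347.4 kg bCOD/d.
Net biomass production P_X = Y_obs × Q·(S₀ − S) = 0.3530 × 347.4 = 122.6 kg VSS/d.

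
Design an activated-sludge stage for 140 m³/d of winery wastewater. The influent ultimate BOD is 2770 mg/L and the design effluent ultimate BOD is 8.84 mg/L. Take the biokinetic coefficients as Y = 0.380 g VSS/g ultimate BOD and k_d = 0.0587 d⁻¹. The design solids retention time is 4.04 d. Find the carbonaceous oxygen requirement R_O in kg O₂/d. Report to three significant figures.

R_O ≈ 218 kg O₂/d

Y_obs = Y / (1 + k_d θ_c) = 0.380 / (1 + 0.0587 × 4.04) = 0.380 / 1.237 = 0.3072.
Q·(S₀ − S) = 140 × (2770 − 8.84) × 10⁻³ = 386.6 kg/d removed.
Net sludge production P_X = 0.3072 × 386.6 = 118.7 kg VSS/d.
Carbonaceous O₂ demand = substrate oxidised − cell-mass equivalent = 386.6 − 1.42 × 118.7 = 218.0 kg O₂/d.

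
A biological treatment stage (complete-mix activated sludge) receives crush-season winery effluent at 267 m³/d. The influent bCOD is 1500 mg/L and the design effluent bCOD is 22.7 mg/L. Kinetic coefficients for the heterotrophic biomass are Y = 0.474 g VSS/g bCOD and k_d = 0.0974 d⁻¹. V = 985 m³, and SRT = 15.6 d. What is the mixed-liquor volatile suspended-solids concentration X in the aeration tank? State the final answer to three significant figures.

From V·X·(1 + k_d·θ_c) = Y·Q·(S₀ − S)·θ_c: X = 0.474 × 267 × (1500 − 22.7) × 15.6 / [985 × (1 + 0.0974 × 15.6)] = 1175 mg/L.

X ≈ 1180 mg/L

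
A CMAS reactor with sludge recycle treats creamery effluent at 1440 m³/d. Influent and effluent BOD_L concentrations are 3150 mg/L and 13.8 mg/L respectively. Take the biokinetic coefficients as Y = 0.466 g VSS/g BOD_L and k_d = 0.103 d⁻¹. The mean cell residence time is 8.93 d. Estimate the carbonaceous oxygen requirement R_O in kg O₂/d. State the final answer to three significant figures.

Correct the yield for decay: Y_obs = Y/(1 + k_d θ_c) = 0.466 / (1 + 0.103 × 8.93) = 0.466 / 1.920 = 0.2427.
Mass of BOD_L removed per day: Q(S₀ − S) = 1440 × 3136 g/m³ = 4516 kg/d.
Net sludge production P_X = 0.2427 × 4516 = 1096 kg VSS/d.
Carbonaceous O₂ demand = substrate oxidised − cell-mass equivalent = 4516 − 1.42 × 1096 = 2959 kg O₂/d.

R_O ≈ 2960 kg O₂/d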